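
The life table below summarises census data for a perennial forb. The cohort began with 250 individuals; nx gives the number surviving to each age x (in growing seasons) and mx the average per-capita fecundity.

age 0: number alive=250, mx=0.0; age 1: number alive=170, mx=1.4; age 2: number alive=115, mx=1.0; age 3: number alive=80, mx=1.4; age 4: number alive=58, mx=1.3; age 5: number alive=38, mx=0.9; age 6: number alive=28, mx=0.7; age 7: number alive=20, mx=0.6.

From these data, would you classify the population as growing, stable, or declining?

lx = nx/n0 = nx/250: 1, 0.68, 0.46, 0.32, 0.232, 0.152, 0.112, 0.08
R0 = Σ lx·mx = 0 + 0.952 + 0.46 + 0.448 + 0.3016 + 0.1368 + 0.0784 + 0.048 = 2.4248
R0 > 1, so the population is growing.

growing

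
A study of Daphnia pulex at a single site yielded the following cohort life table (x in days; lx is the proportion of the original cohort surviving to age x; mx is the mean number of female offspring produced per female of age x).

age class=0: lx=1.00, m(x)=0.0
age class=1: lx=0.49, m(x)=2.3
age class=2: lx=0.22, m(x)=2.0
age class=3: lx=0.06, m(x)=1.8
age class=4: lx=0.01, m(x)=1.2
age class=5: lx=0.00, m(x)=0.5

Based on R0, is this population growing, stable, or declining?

growing

R0 = Σ lx·mx = 0 + 1.127 + 0.44 + 0.108 + 0.012 + 0 = 1.687
R0 > 1, so the population is growing.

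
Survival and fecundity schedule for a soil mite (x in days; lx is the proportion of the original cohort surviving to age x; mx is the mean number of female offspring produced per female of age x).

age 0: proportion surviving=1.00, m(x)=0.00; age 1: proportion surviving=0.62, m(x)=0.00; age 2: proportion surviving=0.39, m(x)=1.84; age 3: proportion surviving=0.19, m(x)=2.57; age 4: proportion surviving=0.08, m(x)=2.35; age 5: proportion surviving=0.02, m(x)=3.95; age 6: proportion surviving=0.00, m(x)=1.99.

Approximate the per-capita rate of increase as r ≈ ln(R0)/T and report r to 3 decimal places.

R0 = Σ lx·mx = 0 + 0 + 0.7176 + 0.4883 + 0.188 + 0.079 + 0 = 1.4729
Σ x·lx·mx = 4.0471; T = 4.0471/1.4729 = 2.74771…
r ≈ ln(R0)/T = ln(1.4729)/2.74771… = 0.14093… → 0.141

0.141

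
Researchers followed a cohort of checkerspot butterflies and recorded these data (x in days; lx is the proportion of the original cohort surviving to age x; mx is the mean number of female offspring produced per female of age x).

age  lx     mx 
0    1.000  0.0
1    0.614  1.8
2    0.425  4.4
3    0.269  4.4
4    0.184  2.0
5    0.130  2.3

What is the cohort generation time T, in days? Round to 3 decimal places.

lx·mx: 0, 1.1052, 1.87, 1.1836, 0.368, 0.299 → R0 = 4.8258
x·lx·mx: 0, 1.1052, 3.74, 3.5508, 1.472, 1.495 → Σ = 11.363
T = 11.363 / 4.8258 = 2.354636… → 2.355

2.355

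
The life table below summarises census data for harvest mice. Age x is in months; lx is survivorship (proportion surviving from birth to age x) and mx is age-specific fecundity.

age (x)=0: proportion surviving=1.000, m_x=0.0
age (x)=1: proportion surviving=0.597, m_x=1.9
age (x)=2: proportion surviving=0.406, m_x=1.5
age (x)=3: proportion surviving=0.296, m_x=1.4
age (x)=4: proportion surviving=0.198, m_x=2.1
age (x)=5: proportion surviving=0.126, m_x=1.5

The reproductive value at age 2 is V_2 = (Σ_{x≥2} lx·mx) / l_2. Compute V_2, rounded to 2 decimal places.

4.01

lx·mx for x ≥ 2: 0.609, 0.4144, 0.4158, 0.189 → sum = 1.6282
V_2 = 1.6282 / l_2 = 1.6282 / 0.406 = 4.010345… → 4.01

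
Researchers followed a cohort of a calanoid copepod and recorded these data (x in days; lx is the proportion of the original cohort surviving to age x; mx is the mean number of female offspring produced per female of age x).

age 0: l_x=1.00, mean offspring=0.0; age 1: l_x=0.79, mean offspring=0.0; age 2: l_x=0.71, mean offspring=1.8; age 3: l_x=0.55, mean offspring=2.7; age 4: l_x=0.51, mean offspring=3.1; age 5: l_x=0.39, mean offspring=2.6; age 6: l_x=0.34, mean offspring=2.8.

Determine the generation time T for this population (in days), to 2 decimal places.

lx·mx: 0, 0, 1.278, 1.485, 1.581, 1.014, 0.952 → R0 = 6.31
x·lx·mx: 0, 0, 2.556, 4.455, 6.324, 5.07, 5.712 → Σ = 24.117
T = 24.117 / 6.31 = 3.822029… → 3.82

3.82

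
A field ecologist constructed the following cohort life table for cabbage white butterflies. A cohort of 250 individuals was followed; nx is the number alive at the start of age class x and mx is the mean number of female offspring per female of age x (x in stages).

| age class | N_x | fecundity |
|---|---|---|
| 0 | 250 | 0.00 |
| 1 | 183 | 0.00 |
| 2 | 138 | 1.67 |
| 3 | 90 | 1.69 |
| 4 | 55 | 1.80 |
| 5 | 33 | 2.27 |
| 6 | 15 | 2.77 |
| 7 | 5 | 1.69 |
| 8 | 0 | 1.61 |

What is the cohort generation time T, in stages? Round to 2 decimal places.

3.29

lx = nx/n0 = nx/250: 1, 0.732, 0.552, 0.36, 0.22, 0.132, 0.06, 0.02, 0
lx·mx: 0, 0, 0.92184, 0.6084, 0.396, 0.29964, 0.1662, 0.0338, 0 → R0 = 2.42588
x·lx·mx: 0, 0, 1.84368, 1.8252, 1.584, 1.4982, 0.9972, 0.2366, 0 → Σ = 7.98488
T = 7.98488 / 2.42588 = 3.29154… → 3.29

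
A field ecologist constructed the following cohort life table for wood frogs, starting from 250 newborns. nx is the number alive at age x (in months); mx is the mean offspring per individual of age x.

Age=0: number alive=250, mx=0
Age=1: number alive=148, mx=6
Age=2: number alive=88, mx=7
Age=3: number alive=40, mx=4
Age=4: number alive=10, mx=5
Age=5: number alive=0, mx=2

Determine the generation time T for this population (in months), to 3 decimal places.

lx = nx/n0 = nx/250: 1, 0.592, 0.352, 0.16, 0.04, 0
lx·mx: 0, 3.552, 2.464, 0.64, 0.2, 0 → R0 = 6.856
x·lx·mx: 0, 3.552, 4.928, 1.92, 0.8, 0 → Σ = 11.2
T = 11.2 / 6.856 = 1.633606… → 1.634

1.634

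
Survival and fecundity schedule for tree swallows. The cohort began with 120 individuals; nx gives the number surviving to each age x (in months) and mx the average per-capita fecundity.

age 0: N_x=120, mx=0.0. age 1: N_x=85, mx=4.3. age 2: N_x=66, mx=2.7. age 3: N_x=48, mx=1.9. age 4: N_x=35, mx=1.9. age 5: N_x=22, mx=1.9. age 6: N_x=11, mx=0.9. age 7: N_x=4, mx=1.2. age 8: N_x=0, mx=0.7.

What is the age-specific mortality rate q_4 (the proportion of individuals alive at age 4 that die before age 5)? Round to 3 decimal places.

0.371

lx = nx/n0 = nx/120: 1, 0.70833…, 0.55, 0.4, 0.29167…, 0.18333…, 0.09167…, 0.03333…, 0
q_4 = (l_4 − l_5) / l_4 = (0.291667… − 0.183333…) / 0.291667…
     = 0.108333… / 0.291667… = 0.371429… → 0.371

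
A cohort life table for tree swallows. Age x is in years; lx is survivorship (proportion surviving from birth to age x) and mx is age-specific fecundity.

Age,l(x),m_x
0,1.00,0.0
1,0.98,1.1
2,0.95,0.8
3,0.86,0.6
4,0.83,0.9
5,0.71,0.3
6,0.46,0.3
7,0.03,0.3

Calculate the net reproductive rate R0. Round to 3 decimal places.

lx·mx by age: 0, 1.078, 0.76, 0.516, 0.747, 0.213, 0.138, 0.009
R0 = Σ lx·mx = 3.461 → 3.461

3.461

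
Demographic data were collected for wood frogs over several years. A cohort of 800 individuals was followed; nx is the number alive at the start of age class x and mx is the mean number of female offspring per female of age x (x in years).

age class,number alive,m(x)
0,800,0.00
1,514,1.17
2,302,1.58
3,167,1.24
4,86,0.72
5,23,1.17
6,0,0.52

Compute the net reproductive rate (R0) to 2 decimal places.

lx = nx/n0 = nx/800: 1, 0.6425, 0.3775, 0.20875, 0.1075, 0.02875, 0
lx·mx by age: 0, 0.751725, 0.59645, 0.25885…, 0.0774, 0.033638…, 0
R0 = Σ lx·mx = 1.718063… → 1.72

1.72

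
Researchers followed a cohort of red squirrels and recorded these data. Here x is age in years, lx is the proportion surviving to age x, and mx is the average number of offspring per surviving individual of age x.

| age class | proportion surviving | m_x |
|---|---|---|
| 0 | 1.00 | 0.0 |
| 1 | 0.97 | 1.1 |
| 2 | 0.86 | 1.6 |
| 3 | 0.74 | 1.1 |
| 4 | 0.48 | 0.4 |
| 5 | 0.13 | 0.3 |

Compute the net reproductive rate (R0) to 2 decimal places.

lx·mx by age: 0, 1.067, 1.376, 0.814, 0.192, 0.039
R0 = Σ lx·mx = 3.488 → 3.49

3.49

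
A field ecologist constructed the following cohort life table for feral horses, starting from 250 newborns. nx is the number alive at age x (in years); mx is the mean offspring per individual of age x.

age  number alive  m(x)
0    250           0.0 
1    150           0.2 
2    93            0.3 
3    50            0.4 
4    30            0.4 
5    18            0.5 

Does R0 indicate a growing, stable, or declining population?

declining

lx = nx/n0 = nx/250: 1, 0.6, 0.372, 0.2, 0.12, 0.072
R0 = Σ lx·mx = 0 + 0.12 + 0.1116 + 0.08 + 0.048 + 0.036 = 0.3956
R0 < 1, so the population is declining.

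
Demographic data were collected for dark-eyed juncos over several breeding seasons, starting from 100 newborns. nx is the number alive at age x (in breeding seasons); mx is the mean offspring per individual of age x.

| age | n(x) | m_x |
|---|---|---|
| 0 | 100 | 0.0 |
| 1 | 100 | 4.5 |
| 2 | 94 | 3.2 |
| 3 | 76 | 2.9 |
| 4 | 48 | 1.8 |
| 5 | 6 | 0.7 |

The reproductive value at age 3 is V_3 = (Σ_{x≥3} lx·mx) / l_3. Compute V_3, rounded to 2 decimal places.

4.09

lx = nx/n0 = nx/100: 1, 1, 0.94, 0.76, 0.48, 0.06
lx·mx for x ≥ 3: 2.204, 0.864, 0.042 → sum = 3.11
V_3 = 3.11 / l_3 = 3.11 / 0.76 = 4.092105… → 4.09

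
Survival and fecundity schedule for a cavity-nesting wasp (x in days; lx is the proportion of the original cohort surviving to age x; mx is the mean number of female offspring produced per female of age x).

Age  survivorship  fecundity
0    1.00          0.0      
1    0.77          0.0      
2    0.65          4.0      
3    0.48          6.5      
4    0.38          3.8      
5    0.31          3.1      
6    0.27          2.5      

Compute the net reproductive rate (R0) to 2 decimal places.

8.80

lx·mx by age: 0, 0, 2.6, 3.12, 1.444, 0.961, 0.675
R0 = Σ lx·mx = 8.8 → 8.80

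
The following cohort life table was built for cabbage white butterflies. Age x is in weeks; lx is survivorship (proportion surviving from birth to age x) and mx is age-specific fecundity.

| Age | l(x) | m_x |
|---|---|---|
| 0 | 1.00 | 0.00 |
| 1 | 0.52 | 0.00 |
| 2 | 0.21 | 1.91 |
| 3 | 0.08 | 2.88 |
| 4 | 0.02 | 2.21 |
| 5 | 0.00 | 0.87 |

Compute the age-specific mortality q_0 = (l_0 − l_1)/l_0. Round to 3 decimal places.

q_0 = (l_0 − l_1) / l_0 = (1 − 0.52) / 1
     = 0.48 / 1 = 0.48 → 0.480

0.480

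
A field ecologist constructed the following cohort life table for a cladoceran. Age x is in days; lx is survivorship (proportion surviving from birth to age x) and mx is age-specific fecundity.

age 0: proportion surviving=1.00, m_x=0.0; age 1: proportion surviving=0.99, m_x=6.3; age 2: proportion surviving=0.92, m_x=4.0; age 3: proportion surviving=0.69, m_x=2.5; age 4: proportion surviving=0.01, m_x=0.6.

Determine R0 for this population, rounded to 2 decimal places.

lx·mx by age: 0, 6.237, 3.68, 1.725, 0.006
R0 = Σ lx·mx = 11.648 → 11.65

11.65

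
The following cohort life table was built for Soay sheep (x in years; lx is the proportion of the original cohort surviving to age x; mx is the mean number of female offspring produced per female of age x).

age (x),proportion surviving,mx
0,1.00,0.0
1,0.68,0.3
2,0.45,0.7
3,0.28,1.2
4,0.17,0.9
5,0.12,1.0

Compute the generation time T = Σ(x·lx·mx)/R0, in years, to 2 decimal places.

lx·mx: 0, 0.204, 0.315, 0.336, 0.153, 0.12 → R0 = 1.128
x·lx·mx: 0, 0.204, 0.63, 1.008, 0.612, 0.6 → Σ = 3.054
T = 3.054 / 1.128 = 2.707447… → 2.71

2.71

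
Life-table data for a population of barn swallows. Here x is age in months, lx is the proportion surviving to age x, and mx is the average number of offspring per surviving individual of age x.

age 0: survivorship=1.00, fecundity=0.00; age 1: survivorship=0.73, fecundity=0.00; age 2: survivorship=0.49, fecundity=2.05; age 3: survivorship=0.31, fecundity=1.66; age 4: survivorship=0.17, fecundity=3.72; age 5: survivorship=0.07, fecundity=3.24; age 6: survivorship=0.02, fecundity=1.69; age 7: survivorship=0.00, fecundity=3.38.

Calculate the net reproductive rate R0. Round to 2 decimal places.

2.41

lx·mx by age: 0, 0, 1.0045, 0.5146, 0.6324, 0.2268, 0.0338, 0
R0 = Σ lx·mx = 2.4121 → 2.41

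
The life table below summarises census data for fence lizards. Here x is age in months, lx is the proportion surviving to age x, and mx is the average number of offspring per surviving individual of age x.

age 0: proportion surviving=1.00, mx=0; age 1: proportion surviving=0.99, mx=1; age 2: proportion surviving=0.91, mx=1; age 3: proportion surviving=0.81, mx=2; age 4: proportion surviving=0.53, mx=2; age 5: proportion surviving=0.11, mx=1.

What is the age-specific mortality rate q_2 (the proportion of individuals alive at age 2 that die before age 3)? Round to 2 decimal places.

q_2 = (l_2 − l_3) / l_2 = (0.91 − 0.81) / 0.91
     = 0.1 / 0.91 = 0.10989… → 0.11

0.11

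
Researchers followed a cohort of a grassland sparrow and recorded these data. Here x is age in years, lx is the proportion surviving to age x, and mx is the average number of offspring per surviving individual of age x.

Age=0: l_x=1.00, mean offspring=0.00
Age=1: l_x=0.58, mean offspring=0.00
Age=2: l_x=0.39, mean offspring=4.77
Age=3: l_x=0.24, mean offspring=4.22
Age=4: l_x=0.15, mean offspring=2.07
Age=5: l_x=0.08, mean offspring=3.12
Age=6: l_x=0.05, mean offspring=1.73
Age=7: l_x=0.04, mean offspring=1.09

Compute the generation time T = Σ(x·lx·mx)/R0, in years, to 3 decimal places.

2.827

lx·mx: 0, 0, 1.8603, 1.0128, 0.3105, 0.2496, 0.0865, 0.0436 → R0 = 3.5633
x·lx·mx: 0, 0, 3.7206, 3.0384, 1.242, 1.248, 0.519, 0.3052 → Σ = 10.0732
T = 10.0732 / 3.5633 = 2.82693… → 2.827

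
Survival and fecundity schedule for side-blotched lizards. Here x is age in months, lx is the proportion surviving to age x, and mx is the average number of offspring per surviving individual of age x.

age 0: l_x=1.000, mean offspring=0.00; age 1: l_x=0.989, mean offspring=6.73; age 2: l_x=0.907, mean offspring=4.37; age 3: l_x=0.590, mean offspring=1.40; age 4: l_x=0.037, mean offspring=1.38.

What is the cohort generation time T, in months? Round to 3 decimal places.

1.502

lx·mx: 0, 6.65597, 3.96359, 0.826, 0.05106 → R0 = 11.49662
x·lx·mx: 0, 6.65597, 7.92718, 2.478, 0.20424 → Σ = 17.26539
T = 17.26539 / 11.49662 = 1.50178… → 1.502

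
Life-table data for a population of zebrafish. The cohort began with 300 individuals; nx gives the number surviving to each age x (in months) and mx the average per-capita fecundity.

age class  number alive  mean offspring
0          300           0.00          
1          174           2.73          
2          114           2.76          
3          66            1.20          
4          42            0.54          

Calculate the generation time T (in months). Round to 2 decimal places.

1.61

lx = nx/n0 = nx/300: 1, 0.58, 0.38, 0.22, 0.14
lx·mx: 0, 1.5834, 1.0488, 0.264, 0.0756 → R0 = 2.9718
x·lx·mx: 0, 1.5834, 2.0976, 0.792, 0.3024 → Σ = 4.7754
T = 4.7754 / 2.9718 = 1.606905… → 1.61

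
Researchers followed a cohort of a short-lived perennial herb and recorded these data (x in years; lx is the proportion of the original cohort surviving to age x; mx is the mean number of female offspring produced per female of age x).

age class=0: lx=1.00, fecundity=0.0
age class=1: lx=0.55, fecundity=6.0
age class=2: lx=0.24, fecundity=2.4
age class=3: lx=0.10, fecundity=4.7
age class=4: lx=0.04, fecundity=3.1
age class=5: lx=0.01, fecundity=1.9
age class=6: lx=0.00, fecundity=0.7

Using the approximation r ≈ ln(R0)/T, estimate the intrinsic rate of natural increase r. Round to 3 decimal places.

R0 = Σ lx·mx = 0 + 3.3 + 0.576 + 0.47 + 0.124 + 0.019 + 0 = 4.489
Σ x·lx·mx = 6.453; T = 6.453/4.489 = 1.43751…
r ≈ ln(R0)/T = ln(4.489)/1.43751… = 1.0446… → 1.045

1.045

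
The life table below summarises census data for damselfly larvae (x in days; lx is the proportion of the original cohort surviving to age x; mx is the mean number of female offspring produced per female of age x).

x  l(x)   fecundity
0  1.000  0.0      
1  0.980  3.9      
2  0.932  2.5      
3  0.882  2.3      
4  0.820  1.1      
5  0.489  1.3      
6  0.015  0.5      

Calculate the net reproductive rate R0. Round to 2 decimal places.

lx·mx by age: 0, 3.822, 2.33, 2.0286, 0.902, 0.6357, 0.0075
R0 = Σ lx·mx = 9.7258 → 9.73

9.73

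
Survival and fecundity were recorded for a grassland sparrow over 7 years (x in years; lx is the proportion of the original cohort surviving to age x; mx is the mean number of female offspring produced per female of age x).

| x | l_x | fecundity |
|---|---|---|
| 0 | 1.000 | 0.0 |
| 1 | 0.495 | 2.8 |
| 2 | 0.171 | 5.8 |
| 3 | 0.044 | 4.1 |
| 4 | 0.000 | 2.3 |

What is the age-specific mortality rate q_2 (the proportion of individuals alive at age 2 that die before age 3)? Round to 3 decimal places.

0.743

q_2 = (l_2 − l_3) / l_2 = (0.171 − 0.044) / 0.171
     = 0.127 / 0.171 = 0.74269… → 0.743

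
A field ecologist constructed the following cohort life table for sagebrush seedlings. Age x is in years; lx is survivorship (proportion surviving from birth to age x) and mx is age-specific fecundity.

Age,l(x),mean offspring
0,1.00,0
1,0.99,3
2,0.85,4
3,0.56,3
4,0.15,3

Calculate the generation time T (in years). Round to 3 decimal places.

1.954

lx·mx: 0, 2.97, 3.4, 1.68, 0.45 → R0 = 8.5
x·lx·mx: 0, 2.97, 6.8, 5.04, 1.8 → Σ = 16.61
T = 16.61 / 8.5 = 1.954118… → 1.954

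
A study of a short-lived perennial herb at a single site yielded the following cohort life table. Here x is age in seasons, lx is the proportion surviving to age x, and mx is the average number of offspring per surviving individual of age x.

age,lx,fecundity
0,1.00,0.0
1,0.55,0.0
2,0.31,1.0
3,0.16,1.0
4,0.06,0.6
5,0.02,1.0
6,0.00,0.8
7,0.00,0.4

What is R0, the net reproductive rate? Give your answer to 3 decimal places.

0.526

lx·mx by age: 0, 0, 0.31, 0.16, 0.036, 0.02, 0, 0
R0 = Σ lx·mx = 0.526 → 0.526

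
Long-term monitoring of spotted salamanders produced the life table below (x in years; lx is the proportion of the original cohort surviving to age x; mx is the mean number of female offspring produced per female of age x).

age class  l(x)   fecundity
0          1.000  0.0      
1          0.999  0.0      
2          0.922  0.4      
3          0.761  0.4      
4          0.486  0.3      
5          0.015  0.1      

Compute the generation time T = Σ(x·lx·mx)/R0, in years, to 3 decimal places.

lx·mx: 0, 0, 0.3688, 0.3044, 0.1458, 0.0015 → R0 = 0.8205
x·lx·mx: 0, 0, 0.7376, 0.9132, 0.5832, 0.0075 → Σ = 2.2415
T = 2.2415 / 0.8205 = 2.731871… → 2.732

2.732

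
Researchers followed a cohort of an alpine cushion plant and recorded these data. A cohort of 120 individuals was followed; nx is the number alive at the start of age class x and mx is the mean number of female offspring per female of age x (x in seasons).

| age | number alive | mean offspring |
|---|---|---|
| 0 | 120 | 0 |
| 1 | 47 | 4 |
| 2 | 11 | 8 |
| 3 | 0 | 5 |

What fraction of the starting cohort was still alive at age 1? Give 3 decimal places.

0.392

l_1 = n_1/n_0 = 47/120 = 0.391667… → 0.392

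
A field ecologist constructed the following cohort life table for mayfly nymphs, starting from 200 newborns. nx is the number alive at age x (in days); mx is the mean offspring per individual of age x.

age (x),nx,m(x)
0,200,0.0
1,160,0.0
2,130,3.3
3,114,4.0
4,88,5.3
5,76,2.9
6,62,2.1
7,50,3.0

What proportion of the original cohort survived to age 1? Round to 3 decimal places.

l_1 = n_1/n_0 = 160/200 = 0.8 → 0.800

0.800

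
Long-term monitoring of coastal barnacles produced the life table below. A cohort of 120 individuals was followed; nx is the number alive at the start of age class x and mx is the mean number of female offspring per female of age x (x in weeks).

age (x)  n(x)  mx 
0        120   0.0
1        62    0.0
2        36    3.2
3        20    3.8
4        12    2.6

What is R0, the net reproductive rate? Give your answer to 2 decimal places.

lx = nx/n0 = nx/120: 1, 0.51667…, 0.3, 0.16667…, 0.1
lx·mx by age: 0, 0, 0.96, 0.633333…, 0.26
R0 = Σ lx·mx = 1.853333… → 1.85

1.85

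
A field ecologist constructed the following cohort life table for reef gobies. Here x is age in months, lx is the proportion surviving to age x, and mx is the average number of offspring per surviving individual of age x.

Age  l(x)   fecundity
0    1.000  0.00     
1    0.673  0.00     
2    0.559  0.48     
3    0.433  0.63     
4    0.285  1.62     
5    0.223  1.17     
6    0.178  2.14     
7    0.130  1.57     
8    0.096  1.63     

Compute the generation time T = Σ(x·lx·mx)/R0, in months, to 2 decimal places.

lx·mx: 0, 0, 0.26832, 0.27279, 0.4617, 0.26091, 0.38092, 0.2041, 0.15648 → R0 = 2.00522
x·lx·mx: 0, 0, 0.53664, 0.81837, 1.8468, 1.30455, 2.28552, 1.4287, 1.25184 → Σ = 9.47242
T = 9.47242 / 2.00522 = 4.723881… → 4.72

4.72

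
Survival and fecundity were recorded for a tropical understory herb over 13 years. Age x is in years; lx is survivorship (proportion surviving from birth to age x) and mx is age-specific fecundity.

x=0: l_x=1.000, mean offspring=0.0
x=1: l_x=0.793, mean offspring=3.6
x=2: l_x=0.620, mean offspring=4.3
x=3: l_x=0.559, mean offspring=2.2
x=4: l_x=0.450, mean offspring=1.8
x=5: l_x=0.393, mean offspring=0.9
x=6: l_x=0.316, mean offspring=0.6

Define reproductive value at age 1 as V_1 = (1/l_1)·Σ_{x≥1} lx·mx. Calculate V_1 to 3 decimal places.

10.219

lx·mx for x ≥ 1: 2.8548, 2.666, 1.2298, 0.81, 0.3537, 0.1896 → sum = 8.1039
V_1 = 8.1039 / l_1 = 8.1039 / 0.793 = 10.219294… → 10.219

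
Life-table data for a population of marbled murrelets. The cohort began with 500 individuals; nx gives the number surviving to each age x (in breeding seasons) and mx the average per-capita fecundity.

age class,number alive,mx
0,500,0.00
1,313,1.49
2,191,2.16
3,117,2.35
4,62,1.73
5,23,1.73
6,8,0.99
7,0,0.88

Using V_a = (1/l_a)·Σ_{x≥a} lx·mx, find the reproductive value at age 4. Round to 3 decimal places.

lx = nx/n0 = nx/500: 1, 0.626, 0.382, 0.234, 0.124, 0.046, 0.016, 0
lx·mx for x ≥ 4: 0.21452, 0.07958, 0.01584, 0 → sum = 0.30994
V_4 = 0.30994 / l_4 = 0.30994 / 0.124 = 2.499516… → 2.500

2.500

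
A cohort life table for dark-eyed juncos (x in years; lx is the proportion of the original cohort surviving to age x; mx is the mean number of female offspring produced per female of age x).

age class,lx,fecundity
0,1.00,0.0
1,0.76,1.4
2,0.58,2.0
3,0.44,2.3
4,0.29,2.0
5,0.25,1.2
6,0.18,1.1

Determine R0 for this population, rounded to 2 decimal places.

4.31

lx·mx by age: 0, 1.064, 1.16, 1.012, 0.58, 0.3, 0.198
R0 = Σ lx·mx = 4.314 → 4.31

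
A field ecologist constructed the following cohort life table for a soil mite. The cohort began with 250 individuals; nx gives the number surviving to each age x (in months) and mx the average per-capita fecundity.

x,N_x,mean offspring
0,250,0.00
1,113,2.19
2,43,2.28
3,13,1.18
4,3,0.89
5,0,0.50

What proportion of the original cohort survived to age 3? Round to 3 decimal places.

l_3 = n_3/n_0 = 13/250 = 0.052 → 0.052

0.052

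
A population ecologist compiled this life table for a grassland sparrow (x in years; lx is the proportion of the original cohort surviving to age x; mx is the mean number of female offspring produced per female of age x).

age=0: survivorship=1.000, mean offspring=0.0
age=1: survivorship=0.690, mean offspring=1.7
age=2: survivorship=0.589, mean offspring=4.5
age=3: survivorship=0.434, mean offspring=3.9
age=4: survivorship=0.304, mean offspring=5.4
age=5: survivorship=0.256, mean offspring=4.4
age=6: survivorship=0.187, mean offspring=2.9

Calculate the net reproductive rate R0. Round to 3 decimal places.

8.826

lx·mx by age: 0, 1.173, 2.6505, 1.6926, 1.6416, 1.1264, 0.5423
R0 = Σ lx·mx = 8.8264 → 8.826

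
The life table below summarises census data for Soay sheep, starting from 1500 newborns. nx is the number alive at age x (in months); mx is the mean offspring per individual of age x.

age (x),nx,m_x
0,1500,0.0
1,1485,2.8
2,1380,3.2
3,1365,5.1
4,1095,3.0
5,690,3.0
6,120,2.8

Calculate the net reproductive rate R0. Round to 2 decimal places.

14.15

lx = nx/n0 = nx/1500: 1, 0.99, 0.92, 0.91, 0.73, 0.46, 0.08
lx·mx by age: 0, 2.772, 2.944, 4.641, 2.19, 1.38, 0.224
R0 = Σ lx·mx = 14.151 → 14.15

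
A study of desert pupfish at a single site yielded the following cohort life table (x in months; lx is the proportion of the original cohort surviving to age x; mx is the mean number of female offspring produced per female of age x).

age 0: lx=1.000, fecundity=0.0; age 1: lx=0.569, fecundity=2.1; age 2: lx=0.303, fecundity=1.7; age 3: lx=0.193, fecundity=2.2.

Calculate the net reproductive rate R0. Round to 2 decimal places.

lx·mx by age: 0, 1.1949, 0.5151, 0.4246
R0 = Σ lx·mx = 2.1346 → 2.13

2.13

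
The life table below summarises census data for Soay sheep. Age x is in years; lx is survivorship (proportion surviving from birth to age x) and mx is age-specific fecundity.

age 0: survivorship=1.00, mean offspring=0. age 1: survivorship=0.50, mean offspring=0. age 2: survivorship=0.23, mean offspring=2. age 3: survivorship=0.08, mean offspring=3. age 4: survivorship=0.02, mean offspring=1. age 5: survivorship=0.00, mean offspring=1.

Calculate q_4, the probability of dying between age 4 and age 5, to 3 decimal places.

q_4 = (l_4 − l_5) / l_4 = (0.02 − 0) / 0.02
     = 0.02 / 0.02 = 1 → 1.000

1.000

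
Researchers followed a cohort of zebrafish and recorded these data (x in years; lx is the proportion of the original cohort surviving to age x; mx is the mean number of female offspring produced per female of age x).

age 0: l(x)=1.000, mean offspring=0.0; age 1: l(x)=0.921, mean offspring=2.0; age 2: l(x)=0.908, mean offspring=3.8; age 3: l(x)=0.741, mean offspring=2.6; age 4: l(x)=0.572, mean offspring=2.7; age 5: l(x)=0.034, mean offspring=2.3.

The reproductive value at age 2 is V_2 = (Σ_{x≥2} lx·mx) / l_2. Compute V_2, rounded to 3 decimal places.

lx·mx for x ≥ 2: 3.4504, 1.9266, 1.5444, 0.0782 → sum = 6.9996
V_2 = 6.9996 / l_2 = 6.9996 / 0.908 = 7.708811… → 7.709

7.709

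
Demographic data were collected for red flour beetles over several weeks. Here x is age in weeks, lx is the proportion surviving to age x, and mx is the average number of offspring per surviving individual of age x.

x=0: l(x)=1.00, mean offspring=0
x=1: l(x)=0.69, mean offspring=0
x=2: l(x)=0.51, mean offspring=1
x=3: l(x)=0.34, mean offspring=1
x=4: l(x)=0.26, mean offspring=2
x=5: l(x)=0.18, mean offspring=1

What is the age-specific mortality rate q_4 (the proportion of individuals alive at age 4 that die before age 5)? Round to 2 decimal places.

0.31

q_4 = (l_4 − l_5) / l_4 = (0.26 − 0.18) / 0.26
     = 0.08 / 0.26 = 0.307692… → 0.31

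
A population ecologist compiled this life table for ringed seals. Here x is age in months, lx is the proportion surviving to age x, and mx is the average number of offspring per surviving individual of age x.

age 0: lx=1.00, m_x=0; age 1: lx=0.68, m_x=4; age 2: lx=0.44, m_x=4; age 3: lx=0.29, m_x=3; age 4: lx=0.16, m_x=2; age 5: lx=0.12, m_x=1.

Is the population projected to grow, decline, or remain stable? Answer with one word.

R0 = Σ lx·mx = 0 + 2.72 + 1.76 + 0.87 + 0.32 + 0.12 = 5.79
R0 > 1, so the population is growing.

growing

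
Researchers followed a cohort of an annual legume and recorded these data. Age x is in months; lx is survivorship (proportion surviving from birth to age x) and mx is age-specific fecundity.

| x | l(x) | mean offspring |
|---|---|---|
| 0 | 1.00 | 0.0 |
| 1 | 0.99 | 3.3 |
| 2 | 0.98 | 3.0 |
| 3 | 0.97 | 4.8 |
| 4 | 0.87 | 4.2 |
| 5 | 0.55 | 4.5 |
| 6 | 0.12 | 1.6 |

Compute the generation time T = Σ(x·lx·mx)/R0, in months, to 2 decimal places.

2.98

lx·mx: 0, 3.267, 2.94, 4.656, 3.654, 2.475, 0.192 → R0 = 17.184
x·lx·mx: 0, 3.267, 5.88, 13.968, 14.616, 12.375, 1.152 → Σ = 51.258
T = 51.258 / 17.184 = 2.982891… → 2.98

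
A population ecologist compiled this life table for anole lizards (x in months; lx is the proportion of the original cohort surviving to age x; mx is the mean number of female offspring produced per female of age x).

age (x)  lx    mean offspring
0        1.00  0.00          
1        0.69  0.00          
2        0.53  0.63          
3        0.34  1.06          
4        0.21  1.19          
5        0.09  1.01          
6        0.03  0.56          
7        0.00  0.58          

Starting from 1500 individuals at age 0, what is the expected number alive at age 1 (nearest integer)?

1035

Expected survivors = N0 · l_1 = 1500 × 0.69 = 1035 → 1035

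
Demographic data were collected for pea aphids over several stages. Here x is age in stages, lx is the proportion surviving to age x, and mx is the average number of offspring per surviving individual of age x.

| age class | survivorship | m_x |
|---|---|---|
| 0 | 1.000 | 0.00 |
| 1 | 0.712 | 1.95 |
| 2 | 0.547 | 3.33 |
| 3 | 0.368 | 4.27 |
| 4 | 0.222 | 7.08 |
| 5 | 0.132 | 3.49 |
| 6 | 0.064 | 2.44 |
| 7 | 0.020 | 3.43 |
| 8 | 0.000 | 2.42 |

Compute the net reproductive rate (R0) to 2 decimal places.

7.04

lx·mx by age: 0, 1.3884, 1.82151, 1.57136, 1.57176, 0.46068, 0.15616, 0.0686, 0
R0 = Σ lx·mx = 7.03847 → 7.04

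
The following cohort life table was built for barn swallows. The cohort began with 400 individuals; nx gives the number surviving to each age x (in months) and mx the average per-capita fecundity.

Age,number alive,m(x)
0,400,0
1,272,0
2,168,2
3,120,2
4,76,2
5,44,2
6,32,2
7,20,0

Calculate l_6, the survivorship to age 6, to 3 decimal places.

l_6 = n_6/n_0 = 32/400 = 0.08 → 0.080

0.080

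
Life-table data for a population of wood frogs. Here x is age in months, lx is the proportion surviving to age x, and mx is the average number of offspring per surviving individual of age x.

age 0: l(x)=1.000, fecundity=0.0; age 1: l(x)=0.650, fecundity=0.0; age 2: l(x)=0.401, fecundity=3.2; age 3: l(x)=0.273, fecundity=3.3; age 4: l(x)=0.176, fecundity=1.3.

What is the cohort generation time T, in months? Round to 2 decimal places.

2.56

lx·mx: 0, 0, 1.2832, 0.9009, 0.2288 → R0 = 2.4129
x·lx·mx: 0, 0, 2.5664, 2.7027, 0.9152 → Σ = 6.1843
T = 6.1843 / 2.4129 = 2.563015… → 2.56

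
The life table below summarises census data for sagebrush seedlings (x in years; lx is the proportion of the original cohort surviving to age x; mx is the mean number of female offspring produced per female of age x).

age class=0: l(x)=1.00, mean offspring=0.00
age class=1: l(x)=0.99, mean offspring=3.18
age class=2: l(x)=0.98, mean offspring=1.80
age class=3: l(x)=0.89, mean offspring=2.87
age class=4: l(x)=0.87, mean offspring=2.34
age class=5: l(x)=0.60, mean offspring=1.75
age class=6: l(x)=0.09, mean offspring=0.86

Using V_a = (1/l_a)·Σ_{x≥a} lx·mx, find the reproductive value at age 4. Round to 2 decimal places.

lx·mx for x ≥ 4: 2.0358, 1.05, 0.0774 → sum = 3.1632
V_4 = 3.1632 / l_4 = 3.1632 / 0.87 = 3.635862… → 3.64

3.64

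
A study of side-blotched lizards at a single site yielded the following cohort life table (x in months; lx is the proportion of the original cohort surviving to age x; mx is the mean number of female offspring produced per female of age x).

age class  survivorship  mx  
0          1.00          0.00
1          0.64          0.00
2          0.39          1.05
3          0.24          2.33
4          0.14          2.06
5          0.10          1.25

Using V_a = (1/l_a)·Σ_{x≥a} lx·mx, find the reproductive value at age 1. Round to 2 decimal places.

2.16

lx·mx for x ≥ 1: 0, 0.4095, 0.5592, 0.2884, 0.125 → sum = 1.3821
V_1 = 1.3821 / l_1 = 1.3821 / 0.64 = 2.159531… → 2.16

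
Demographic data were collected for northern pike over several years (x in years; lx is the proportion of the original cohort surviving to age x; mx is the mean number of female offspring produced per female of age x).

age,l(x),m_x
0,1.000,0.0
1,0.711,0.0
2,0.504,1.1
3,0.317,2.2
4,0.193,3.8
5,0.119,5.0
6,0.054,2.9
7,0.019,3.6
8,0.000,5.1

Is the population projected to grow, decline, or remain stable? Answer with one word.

R0 = Σ lx·mx = 0 + 0 + 0.5544 + 0.6974 + 0.7334 + 0.595 + 0.1566 + 0.0684 + 0 = 2.8052
R0 > 1, so the population is growing.

growing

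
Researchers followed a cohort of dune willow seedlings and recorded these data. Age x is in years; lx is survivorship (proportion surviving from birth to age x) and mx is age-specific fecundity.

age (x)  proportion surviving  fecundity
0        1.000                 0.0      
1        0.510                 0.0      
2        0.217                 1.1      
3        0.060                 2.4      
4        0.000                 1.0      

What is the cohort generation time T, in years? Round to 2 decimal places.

lx·mx: 0, 0, 0.2387, 0.144, 0 → R0 = 0.3827
x·lx·mx: 0, 0, 0.4774, 0.432, 0 → Σ = 0.9094
T = 0.9094 / 0.3827 = 2.376274… → 2.38

2.38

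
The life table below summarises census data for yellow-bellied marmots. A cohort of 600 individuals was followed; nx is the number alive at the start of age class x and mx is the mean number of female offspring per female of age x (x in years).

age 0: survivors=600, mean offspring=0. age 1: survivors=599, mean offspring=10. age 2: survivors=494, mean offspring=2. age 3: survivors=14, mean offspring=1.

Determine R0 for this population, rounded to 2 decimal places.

11.65

lx = nx/n0 = nx/600: 1, 0.99833…, 0.82333…, 0.02333…
lx·mx by age: 0, 9.983333…, 1.646667…, 0.023333…
R0 = Σ lx·mx = 11.653333… → 11.65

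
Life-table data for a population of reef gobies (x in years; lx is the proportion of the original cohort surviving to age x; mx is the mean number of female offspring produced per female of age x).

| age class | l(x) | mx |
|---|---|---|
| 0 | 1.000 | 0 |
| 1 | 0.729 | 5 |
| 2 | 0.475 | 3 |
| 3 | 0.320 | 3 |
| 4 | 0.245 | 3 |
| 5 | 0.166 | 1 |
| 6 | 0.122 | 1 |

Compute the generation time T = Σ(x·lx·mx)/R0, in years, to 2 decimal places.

1.97

lx·mx: 0, 3.645, 1.425, 0.96, 0.735, 0.166, 0.122 → R0 = 7.053
x·lx·mx: 0, 3.645, 2.85, 2.88, 2.94, 0.83, 0.732 → Σ = 13.877
T = 13.877 / 7.053 = 1.967532… → 1.97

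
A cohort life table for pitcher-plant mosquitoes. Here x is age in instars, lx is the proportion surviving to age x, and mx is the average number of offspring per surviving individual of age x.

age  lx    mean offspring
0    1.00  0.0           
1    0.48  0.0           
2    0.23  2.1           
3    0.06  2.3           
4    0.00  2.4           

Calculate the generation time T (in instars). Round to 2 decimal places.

lx·mx: 0, 0, 0.483, 0.138, 0 → R0 = 0.621
x·lx·mx: 0, 0, 0.966, 0.414, 0 → Σ = 1.38
T = 1.38 / 0.621 = 2.222222… → 2.22

2.22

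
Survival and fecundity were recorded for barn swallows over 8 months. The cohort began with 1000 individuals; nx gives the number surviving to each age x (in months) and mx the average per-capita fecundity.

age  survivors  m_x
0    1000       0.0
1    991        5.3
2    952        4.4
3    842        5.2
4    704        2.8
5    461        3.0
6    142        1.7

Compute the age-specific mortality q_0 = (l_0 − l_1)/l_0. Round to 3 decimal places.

lx = nx/n0 = nx/1000: 1, 0.991, 0.952, 0.842, 0.704, 0.461, 0.142
q_0 = (l_0 − l_1) / l_0 = (1 − 0.991) / 1
     = 0.009 / 1 = 0.009 → 0.009

0.009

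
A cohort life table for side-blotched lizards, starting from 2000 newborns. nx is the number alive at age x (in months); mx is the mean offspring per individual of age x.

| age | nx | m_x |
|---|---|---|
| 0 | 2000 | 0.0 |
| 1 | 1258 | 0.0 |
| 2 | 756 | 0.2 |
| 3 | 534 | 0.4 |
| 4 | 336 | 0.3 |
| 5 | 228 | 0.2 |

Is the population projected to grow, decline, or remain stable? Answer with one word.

declining

lx = nx/n0 = nx/2000: 1, 0.629, 0.378, 0.267, 0.168, 0.114
R0 = Σ lx·mx = 0 + 0 + 0.0756 + 0.1068 + 0.0504 + 0.0228 = 0.2556
R0 < 1, so the population is declining.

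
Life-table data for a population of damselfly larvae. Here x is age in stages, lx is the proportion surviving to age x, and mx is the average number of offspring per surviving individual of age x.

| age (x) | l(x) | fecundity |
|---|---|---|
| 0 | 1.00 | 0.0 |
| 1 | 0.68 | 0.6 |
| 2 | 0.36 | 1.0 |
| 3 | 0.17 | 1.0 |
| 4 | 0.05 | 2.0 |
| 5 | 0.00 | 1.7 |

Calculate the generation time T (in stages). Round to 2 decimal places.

lx·mx: 0, 0.408, 0.36, 0.17, 0.1, 0 → R0 = 1.038
x·lx·mx: 0, 0.408, 0.72, 0.51, 0.4, 0 → Σ = 2.038
T = 2.038 / 1.038 = 1.963391… → 1.96

1.96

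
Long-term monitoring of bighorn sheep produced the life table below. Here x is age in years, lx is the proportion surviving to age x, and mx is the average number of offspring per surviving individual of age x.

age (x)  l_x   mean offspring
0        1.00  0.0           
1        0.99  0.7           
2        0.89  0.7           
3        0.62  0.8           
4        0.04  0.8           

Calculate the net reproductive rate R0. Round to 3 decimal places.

1.844

lx·mx by age: 0, 0.693, 0.623, 0.496, 0.032
R0 = Σ lx·mx = 1.844 → 1.844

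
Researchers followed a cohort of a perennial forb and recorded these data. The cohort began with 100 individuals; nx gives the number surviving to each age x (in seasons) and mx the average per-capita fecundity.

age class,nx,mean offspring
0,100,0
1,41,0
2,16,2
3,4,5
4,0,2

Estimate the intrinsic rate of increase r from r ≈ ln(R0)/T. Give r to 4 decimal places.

-0.2742

lx = nx/n0 = nx/100: 1, 0.41, 0.16, 0.04, 0
R0 = Σ lx·mx = 0 + 0 + 0.32 + 0.2 + 0 = 0.52
Σ x·lx·mx = 1.24; T = 1.24/0.52 = 2.38462…
r ≈ ln(R0)/T = ln(0.52)/2.38462… = -0.274227… → -0.2742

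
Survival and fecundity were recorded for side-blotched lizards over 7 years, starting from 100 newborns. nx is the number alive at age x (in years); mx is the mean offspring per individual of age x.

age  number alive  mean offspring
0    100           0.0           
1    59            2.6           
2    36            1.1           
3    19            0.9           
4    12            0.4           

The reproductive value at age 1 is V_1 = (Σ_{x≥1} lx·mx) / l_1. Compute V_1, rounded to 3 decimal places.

3.642

lx = nx/n0 = nx/100: 1, 0.59, 0.36, 0.19, 0.12
lx·mx for x ≥ 1: 1.534, 0.396, 0.171, 0.048 → sum = 2.149
V_1 = 2.149 / l_1 = 2.149 / 0.59 = 3.642373… → 3.642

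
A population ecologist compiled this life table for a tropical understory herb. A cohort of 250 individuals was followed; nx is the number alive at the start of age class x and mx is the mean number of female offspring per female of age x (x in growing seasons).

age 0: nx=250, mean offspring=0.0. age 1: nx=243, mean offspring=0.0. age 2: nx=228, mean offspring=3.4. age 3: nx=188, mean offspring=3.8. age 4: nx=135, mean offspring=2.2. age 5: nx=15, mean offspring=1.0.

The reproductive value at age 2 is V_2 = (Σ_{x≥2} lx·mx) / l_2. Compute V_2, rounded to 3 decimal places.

7.902

lx = nx/n0 = nx/250: 1, 0.972, 0.912, 0.752, 0.54, 0.06
lx·mx for x ≥ 2: 3.1008, 2.8576, 1.188, 0.06 → sum = 7.2064
V_2 = 7.2064 / l_2 = 7.2064 / 0.912 = 7.901754… → 7.902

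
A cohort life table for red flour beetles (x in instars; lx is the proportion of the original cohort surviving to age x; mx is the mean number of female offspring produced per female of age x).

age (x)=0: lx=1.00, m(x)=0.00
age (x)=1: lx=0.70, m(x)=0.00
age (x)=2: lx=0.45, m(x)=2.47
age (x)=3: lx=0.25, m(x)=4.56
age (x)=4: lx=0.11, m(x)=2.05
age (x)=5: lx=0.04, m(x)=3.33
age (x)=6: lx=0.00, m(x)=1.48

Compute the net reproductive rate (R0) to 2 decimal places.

lx·mx by age: 0, 0, 1.1115, 1.14, 0.2255, 0.1332, 0
R0 = Σ lx·mx = 2.6102 → 2.61

2.61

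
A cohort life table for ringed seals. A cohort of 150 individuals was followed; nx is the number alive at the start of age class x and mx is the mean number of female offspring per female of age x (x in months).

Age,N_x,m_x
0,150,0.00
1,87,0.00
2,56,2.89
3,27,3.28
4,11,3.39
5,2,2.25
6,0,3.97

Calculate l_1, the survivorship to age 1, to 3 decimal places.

0.580

l_1 = n_1/n_0 = 87/150 = 0.58 → 0.580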